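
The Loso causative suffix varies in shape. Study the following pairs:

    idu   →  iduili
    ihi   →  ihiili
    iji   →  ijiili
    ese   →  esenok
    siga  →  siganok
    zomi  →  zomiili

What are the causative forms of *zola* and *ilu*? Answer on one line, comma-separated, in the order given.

The suffix is conditioned by the last vowel: -ili when the last vowel of the stem is a high vowel (*idu*, *ihi*, *iji*, *zomi*); -nok when the last vowel of the stem is a non-high vowel (*ese*, *siga*).
*zola*: last vowel = /a/, a non-high vowel → -nok → *zolanok*.
Since the last vowel of *ilu* is /u/ (a high vowel), it takes -ili, giving *iluili*.

zolanok, iluili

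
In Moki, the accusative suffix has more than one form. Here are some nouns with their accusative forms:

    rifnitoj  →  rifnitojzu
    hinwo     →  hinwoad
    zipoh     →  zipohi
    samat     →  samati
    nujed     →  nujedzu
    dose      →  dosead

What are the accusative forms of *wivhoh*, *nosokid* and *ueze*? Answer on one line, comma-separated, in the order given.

wivhohi, nosokidzu, uezead

The suffix is conditioned by the final sound: -i when the stem ends in a voiceless consonant (*zipoh*, *samat*); -zu when the stem ends in a voiced consonant (*rifnitoj*, *nujed*); -ad when the stem ends in a vowel (*hinwo*, *dose*).
*wivhoh* — final sound /h/ (a voiceless consonant) → -i → *wivhohi*.
*nosokid* — final sound /d/ (a voiced consonant) → -zu → *nosokidzu*.
*ueze* — final sound /e/ (a vowel) → -ad → *uezead*.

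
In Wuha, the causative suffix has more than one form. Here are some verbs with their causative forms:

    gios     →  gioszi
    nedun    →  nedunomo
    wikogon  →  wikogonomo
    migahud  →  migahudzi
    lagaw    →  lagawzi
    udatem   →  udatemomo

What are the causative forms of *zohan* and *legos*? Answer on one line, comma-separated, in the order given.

zohanomo, legoszi

Looking at the final consonant of each stem: -omo when the stem ends in a nasal (*nedun*, *wikogon*, *udatem*); -zi when the stem ends in a non-nasal consonant (*gios*, *migahud*, *lagaw*).
Since the final consonant of *zohan* is /n/ (a nasal), it takes -omo, giving *zohanomo*.
*legos*: final consonant = /s/, non-nasal → -zi → *legoszi*.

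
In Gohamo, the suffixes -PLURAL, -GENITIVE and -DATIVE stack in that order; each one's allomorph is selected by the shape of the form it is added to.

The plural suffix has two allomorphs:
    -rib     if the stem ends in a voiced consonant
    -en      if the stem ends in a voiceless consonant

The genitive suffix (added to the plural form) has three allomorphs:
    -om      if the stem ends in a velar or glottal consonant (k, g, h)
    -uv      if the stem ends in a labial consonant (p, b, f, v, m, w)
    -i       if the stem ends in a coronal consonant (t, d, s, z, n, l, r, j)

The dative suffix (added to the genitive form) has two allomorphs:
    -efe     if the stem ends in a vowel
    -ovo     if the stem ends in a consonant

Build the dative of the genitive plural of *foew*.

Since the final consonant of *foew* is /w/ (voiced), it takes -rib, giving *foewrib*.
The plural form *foewrib*: final consonant = /b/, labial → -uv → *foewribuv*.
Since the final sound of the genitive form *foewribuv* is /v/ (a consonant), it takes -ovo, giving *foewribuvovo*.

foewribuvovo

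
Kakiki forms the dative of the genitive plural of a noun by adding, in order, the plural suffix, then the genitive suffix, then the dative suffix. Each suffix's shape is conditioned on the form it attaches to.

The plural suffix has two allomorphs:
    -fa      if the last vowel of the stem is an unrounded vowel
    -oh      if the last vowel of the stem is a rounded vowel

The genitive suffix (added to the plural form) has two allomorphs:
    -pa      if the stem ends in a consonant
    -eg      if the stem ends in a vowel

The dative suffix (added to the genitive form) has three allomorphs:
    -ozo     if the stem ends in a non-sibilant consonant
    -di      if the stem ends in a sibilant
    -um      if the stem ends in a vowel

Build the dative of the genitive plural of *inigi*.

inigifaegozo

*inigi* — last vowel /i/ (an unrounded vowel) → -fa → *inigifa*.
The plural form *inigifa*: final sound = /a/, a vowel → -eg → *inigifaeg*.
The final sound of the genitive form *inigifaeg* is /g/, which is a non-sibilant consonant, so the dative suffix is -ozo, giving *inigifaegozo*.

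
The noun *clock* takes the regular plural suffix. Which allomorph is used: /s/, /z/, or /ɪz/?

The stem *clock* ends in a voiceless non-sibilant consonant.
The plural suffix surfaces as /ɪz/ after sibilants, /s/ after other voiceless consonants, and /z/ after other voiced sounds.
So the plural -s on *clock* is pronounced /s/.

/s/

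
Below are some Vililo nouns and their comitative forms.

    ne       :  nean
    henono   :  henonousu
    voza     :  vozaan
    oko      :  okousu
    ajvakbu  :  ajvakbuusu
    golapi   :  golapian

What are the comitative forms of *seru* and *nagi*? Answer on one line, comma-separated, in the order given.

The alternation tracks the last vowel of the stem — -usu when the last vowel of the stem is a rounded vowel (*henono*, *oko*, *ajvakbu*); -an when the last vowel of the stem is an unrounded vowel (*ne*, *voza*, *golapi*).
*seru*: last vowel = /u/, a rounded vowel → -usu → *seruusu*.
The last vowel of *nagi* is /i/, which is an unrounded vowel, so the suffix is -an, giving *nagian*.

seruusu, nagian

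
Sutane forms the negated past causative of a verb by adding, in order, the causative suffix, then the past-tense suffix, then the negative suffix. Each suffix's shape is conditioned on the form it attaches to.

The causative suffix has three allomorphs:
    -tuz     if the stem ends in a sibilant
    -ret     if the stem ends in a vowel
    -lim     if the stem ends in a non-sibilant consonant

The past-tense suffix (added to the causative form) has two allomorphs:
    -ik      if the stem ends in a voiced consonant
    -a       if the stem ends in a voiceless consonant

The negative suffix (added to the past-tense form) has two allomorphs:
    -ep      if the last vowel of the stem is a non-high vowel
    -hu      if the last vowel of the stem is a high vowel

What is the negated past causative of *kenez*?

keneztuzikhu

Since the final sound of *kenez* is /z/ (a sibilant), it takes -tuz, giving *keneztuz*.
Since the final consonant of the causative form *keneztuz* is /z/ (voiced), it takes -ik, giving *keneztuzik*.
The past-tense form *keneztuzik*: last vowel = /i/, a high vowel → -hu → *keneztuzikhu*.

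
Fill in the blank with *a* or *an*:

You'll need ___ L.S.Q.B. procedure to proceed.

The indefinite article is chosen by the initial *sound* of the following word, not its spelling.
The initialism *L.S.Q.B.* is read letter by letter; the first letter, L, is pronounced /ɛl/, which begins with a vowel sound.
So the article is *an*: You'll need an L.S.Q.B. procedure to proceed.

an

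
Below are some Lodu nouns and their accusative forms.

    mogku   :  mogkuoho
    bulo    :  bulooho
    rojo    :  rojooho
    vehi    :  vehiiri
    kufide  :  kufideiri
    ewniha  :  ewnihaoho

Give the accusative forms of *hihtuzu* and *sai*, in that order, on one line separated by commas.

hihtuzuoho, saiiri

Looking at the last vowel of each stem: -iri when the last vowel of the stem is a front vowel (*vehi*, *kufide*); -oho when the last vowel of the stem is a back vowel (*mogku*, *bulo*, *rojo*, *ewniha*).
Since the last vowel of *hihtuzu* is /u/ (a back vowel), it takes -oho, giving *hihtuzuoho*.
*sai*: last vowel = /i/, a front vowel → -iri → *saiiri*.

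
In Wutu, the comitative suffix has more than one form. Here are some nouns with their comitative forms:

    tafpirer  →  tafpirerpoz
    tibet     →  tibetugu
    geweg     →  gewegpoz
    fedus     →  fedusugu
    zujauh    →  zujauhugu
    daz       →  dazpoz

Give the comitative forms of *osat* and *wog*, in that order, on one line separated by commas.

Looking at the final consonant of each stem: -ugu when the stem ends in a voiceless consonant (*tibet*, *fedus*, *zujauh*); -poz when the stem ends in a voiced consonant (*tafpirer*, *geweg*, *daz*).
Since the final consonant of *osat* is /t/ (voiceless), it takes -ugu, giving *osatugu*.
*wog*: final consonant = /g/, voiced → -poz → *wogpoz*.

osatugu, wogpoz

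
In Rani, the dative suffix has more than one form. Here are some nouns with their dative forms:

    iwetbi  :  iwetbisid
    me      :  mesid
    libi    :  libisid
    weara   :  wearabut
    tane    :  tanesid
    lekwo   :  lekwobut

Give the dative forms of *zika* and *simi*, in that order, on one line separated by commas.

zikabut, simisid

The suffix is conditioned by the last vowel: -sid when the last vowel of the stem is a front vowel (*iwetbi*, *me*, *libi*, *tane*); -but when the last vowel of the stem is a back vowel (*weara*, *lekwo*).
The last vowel of *zika* is /a/, which is a back vowel, so the suffix is -but, giving *zikabut*.
Since the last vowel of *simi* is /i/ (a front vowel), it takes -sid, giving *simisid*.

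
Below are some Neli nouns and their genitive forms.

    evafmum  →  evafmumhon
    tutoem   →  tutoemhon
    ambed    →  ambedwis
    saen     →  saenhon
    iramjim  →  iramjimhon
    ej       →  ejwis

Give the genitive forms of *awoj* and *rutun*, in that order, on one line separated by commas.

The pattern is nasality of the final consonant: -hon when the stem ends in a nasal (*evafmum*, *tutoem*, *saen*, *iramjim*); -wis when the stem ends in a non-nasal consonant (*ambed*, *ej*).
Since the final consonant of *awoj* is /j/ (non-nasal), it takes -wis, giving *awojwis*.
*rutun* — final consonant /n/ (a nasal) → -hon → *rutunhon*.

awojwis, rutunhon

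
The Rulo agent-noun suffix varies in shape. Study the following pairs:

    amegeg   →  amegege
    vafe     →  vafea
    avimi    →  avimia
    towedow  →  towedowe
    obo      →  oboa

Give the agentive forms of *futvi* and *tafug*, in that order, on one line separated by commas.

futvia, tafuge

Looking at the final sound of each stem: -e when the stem ends in a consonant (*amegeg*, *towedow*); -a when the stem ends in a vowel (*vafe*, *avimi*, *obo*).
*futvi* — final sound /i/ (a vowel) → -a → *futvia*.
*tafug* — final sound /g/ (a consonant) → -e → *tafuge*.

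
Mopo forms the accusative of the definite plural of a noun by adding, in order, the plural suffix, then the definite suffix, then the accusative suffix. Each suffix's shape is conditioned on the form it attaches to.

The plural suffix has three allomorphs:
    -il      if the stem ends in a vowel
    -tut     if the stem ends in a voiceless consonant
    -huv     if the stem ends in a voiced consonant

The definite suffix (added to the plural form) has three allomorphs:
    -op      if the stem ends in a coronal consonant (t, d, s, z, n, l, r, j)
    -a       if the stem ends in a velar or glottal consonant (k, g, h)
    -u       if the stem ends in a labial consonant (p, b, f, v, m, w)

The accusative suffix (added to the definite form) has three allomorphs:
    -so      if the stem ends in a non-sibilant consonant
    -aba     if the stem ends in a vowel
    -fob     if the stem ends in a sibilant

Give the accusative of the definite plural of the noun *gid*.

gidhuvuaba

*gid* — final sound /d/ (a voiced consonant) → -huv → *gidhuv*.
The plural form *gidhuv* — final consonant /v/ (labial) → -u → *gidhuvu*.
The definite form *gidhuvu* — final sound /u/ (a vowel) → -aba → *gidhuvuaba*.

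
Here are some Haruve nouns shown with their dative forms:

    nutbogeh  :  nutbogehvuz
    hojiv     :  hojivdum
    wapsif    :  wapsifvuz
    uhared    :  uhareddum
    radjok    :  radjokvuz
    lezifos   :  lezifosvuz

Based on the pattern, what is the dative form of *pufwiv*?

The alternation tracks the final consonant of the stem — -vuz when the stem ends in a voiceless consonant (*nutbogeh*, *wapsif*, *radjok*, *lezifos*); -dum when the stem ends in a voiced consonant (*hojiv*, *uhared*).
Since the final consonant of *pufwiv* is /v/ (voiced), it takes -dum, giving *pufwivdum*.

pufwivdum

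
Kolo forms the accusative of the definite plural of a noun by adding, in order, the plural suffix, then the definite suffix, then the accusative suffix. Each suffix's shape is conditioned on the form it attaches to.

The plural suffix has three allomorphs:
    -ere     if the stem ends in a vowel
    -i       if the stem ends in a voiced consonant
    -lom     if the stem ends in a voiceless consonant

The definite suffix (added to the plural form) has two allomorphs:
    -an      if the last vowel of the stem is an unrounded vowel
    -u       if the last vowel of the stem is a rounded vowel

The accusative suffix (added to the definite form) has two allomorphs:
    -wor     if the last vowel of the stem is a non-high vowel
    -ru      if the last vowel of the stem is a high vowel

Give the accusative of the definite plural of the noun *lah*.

The final sound of *lah* is /h/, which is a voiceless consonant, so the plural suffix is -lom, giving *lahlom*.
The plural form *lahlom*: last vowel = /o/, a rounded vowel → -u → *lahlomu*.
Since the last vowel of the definite form *lahlomu* is /u/ (a high vowel), it takes -ru, giving *lahlomuru*.

lahlomuru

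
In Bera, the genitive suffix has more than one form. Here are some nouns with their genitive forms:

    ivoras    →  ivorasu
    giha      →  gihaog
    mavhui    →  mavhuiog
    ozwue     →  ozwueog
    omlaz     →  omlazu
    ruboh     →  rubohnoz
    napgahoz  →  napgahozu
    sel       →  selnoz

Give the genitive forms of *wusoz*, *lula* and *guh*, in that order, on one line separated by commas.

wusozu, lulaog, guhnoz

The pattern is sibilance of the final sound: -u when the stem ends in a sibilant (*ivoras*, *omlaz*, *napgahoz*); -noz when the stem ends in a non-sibilant consonant (*ruboh*, *sel*); -og when the stem ends in a vowel (*giha*, *mavhui*, *ozwue*).
*wusoz*: final sound = /z/, a sibilant → -u → *wusozu*.
*lula*: final sound = /a/, a vowel → -og → *lulaog*.
The final sound of *guh* is /h/, which is a non-sibilant consonant, so the suffix is -noz, giving *guhnoz*.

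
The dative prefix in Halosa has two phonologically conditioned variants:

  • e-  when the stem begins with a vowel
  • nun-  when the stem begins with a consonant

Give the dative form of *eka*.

eeka

*eka*: first sound = /e/, a vowel → e- → *eeka*.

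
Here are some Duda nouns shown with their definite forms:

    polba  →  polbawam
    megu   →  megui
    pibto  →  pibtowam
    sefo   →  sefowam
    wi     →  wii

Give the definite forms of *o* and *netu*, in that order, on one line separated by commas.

Looking at the last vowel of each stem: -i when the last vowel of the stem is a high vowel (*megu*, *wi*); -wam when the last vowel of the stem is a non-high vowel (*polba*, *pibto*, *sefo*).
Since the last vowel of *o* is /o/ (a non-high vowel), it takes -wam, giving *owam*.
Since the last vowel of *netu* is /u/ (a high vowel), it takes -i, giving *netui*.

owam, netui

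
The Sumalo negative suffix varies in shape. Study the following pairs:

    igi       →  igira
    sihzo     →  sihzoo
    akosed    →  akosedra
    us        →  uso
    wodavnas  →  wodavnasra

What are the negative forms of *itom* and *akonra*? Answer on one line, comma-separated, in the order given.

The pattern is rounding harmony: -o when the last vowel of the stem is a rounded vowel (*sihzo*, *us*); -ra when the last vowel of the stem is an unrounded vowel (*igi*, *akosed*, *wodavnas*).
*itom* — last vowel /o/ (a rounded vowel) → -o → *itomo*.
*akonra*: last vowel = /a/, an unrounded vowel → -ra → *akonrara*.

itomo, akonrara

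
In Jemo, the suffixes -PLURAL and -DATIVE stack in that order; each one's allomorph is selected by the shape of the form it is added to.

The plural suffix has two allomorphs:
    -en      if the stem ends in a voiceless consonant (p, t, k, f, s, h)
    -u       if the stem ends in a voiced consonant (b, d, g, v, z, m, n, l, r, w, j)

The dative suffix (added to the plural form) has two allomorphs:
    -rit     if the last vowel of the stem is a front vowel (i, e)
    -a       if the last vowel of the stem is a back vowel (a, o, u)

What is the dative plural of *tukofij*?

tukofijua

The final consonant of *tukofij* is /j/, which is voiced, so the plural suffix is -u, giving *tukofiju*.
Since the last vowel of the plural form *tukofiju* is /u/ (a back vowel), it takes -a, giving *tukofijua*.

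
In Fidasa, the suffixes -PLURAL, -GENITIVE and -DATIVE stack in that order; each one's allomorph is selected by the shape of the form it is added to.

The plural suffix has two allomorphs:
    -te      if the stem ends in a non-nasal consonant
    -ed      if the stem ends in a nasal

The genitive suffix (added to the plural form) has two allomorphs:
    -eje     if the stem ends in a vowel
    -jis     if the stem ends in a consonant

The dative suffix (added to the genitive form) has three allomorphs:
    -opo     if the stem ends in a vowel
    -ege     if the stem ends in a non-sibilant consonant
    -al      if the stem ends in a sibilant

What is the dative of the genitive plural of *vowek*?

vowekteejeopo

*vowek*: final consonant = /k/, non-nasal → -te → *vowekte*.
The plural form *vowekte*: final sound = /e/, a vowel → -eje → *vowekteeje*.
Since the final sound of the genitive form *vowekteeje* is /e/ (a vowel), it takes -opo, giving *vowekteejeopo*.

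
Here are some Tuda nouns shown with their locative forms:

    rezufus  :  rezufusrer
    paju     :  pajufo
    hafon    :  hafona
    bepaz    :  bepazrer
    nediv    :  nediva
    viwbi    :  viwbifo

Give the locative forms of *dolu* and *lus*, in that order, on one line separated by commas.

dolufo, lusrer

Looking at the final sound of each stem: -rer when the stem ends in a sibilant (*rezufus*, *bepaz*); -a when the stem ends in a non-sibilant consonant (*hafon*, *nediv*); -fo when the stem ends in a vowel (*paju*, *viwbi*).
*dolu* — final sound /u/ (a vowel) → -fo → *dolufo*.
*lus* — final sound /s/ (a sibilant) → -rer → *lusrer*.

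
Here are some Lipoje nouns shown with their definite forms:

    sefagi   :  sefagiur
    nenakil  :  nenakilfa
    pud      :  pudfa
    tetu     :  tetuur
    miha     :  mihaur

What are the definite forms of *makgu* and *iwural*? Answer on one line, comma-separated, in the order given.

The pattern is consonant vs. vowel: -fa when the stem ends in a consonant (*nenakil*, *pud*); -ur when the stem ends in a vowel (*sefagi*, *tetu*, *miha*).
The final sound of *makgu* is /u/, which is a vowel, so the suffix is -ur, giving *makguur*.
*iwural* — final sound /l/ (a consonant) → -fa → *iwuralfa*.

makguur, iwuralfa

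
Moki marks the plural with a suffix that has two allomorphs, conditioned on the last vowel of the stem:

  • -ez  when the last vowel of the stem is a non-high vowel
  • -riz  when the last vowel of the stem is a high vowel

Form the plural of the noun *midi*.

*midi*: last vowel = /i/, a high vowel → -riz → *midiriz*.

midiriz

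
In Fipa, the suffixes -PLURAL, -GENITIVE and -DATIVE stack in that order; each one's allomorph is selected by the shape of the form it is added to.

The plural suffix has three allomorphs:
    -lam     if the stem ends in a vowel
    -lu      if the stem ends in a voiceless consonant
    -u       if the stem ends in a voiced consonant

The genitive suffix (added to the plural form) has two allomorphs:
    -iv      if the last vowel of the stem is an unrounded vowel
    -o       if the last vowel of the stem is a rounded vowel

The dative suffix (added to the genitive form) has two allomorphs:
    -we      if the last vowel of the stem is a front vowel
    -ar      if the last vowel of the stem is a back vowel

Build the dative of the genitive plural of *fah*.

fahluoar

The final sound of *fah* is /h/, which is a voiceless consonant, so the plural suffix is -lu, giving *fahlu*.
Since the last vowel of the plural form *fahlu* is /u/ (a rounded vowel), it takes -o, giving *fahluo*.
The genitive form *fahluo*: last vowel = /o/, a back vowel → -ar → *fahluoar*.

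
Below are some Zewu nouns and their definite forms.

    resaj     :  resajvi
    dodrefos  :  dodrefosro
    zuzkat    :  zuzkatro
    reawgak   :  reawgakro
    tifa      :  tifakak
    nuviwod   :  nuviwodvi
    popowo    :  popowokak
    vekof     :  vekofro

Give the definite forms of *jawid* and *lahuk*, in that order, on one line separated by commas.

jawidvi, lahukro

The suffix is conditioned by the final sound: -ro when the stem ends in a voiceless consonant (*dodrefos*, *zuzkat*, *reawgak*, *vekof*); -vi when the stem ends in a voiced consonant (*resaj*, *nuviwod*); -kak when the stem ends in a vowel (*tifa*, *popowo*).
*jawid*: final sound = /d/, a voiced consonant → -vi → *jawidvi*.
*lahuk*: final sound = /k/, a voiceless consonant → -ro → *lahukro*.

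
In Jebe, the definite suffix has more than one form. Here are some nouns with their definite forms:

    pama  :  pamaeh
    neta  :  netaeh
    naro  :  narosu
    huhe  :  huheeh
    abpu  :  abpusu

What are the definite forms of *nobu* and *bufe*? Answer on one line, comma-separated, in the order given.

The pattern is rounding harmony: -su when the last vowel of the stem is a rounded vowel (*naro*, *abpu*); -eh when the last vowel of the stem is an unrounded vowel (*pama*, *neta*, *huhe*).
Since the last vowel of *nobu* is /u/ (a rounded vowel), it takes -su, giving *nobusu*.
*bufe* — last vowel /e/ (an unrounded vowel) → -eh → *bufeeh*.

nobusu, bufeeh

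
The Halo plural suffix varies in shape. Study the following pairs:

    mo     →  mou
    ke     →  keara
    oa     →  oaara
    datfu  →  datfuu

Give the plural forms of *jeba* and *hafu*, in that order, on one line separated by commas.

The alternation tracks the last vowel of the stem — -u when the last vowel of the stem is a rounded vowel (*mo*, *datfu*); -ara when the last vowel of the stem is an unrounded vowel (*ke*, *oa*).
Since the last vowel of *jeba* is /a/ (an unrounded vowel), it takes -ara, giving *jebaara*.
The last vowel of *hafu* is /u/, which is a rounded vowel, so the suffix is -u, giving *hafuu*.

jebaara, hafuu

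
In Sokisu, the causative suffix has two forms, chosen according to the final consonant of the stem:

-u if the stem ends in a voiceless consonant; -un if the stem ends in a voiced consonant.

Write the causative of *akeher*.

Since the final consonant of *akeher* is /r/ (voiced), it takes -un, giving *akeherun*.

akeherun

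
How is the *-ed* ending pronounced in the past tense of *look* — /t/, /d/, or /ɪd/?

The stem *look* ends in a voiceless consonant other than /t/.
The -ed suffix is realized as /ɪd/ after /t, d/; as /t/ after other voiceless consonants; and as /d/ after other voiced sounds.
So -ed on *look* is pronounced /t/.

/t/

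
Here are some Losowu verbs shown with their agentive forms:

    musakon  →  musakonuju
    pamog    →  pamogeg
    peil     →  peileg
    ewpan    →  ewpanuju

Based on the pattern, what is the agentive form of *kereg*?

The pattern is nasality of the final consonant: -uju when the stem ends in a nasal (*musakon*, *ewpan*); -eg when the stem ends in a non-nasal consonant (*pamog*, *peil*).
*kereg* — final consonant /g/ (non-nasal) → -eg → *keregeg*.

keregeg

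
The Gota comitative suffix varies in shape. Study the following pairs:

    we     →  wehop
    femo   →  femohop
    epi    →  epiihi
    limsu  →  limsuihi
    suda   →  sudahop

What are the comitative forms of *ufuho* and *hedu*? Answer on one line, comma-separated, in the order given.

ufuhohop, heduihi

The suffix is conditioned by the last vowel: -ihi when the last vowel of the stem is a high vowel (*epi*, *limsu*); -hop when the last vowel of the stem is a non-high vowel (*we*, *femo*, *suda*).
The last vowel of *ufuho* is /o/, which is a non-high vowel, so the suffix is -hop, giving *ufuhohop*.
The last vowel of *hedu* is /u/, which is a high vowel, so the suffix is -ihi, giving *heduihi*.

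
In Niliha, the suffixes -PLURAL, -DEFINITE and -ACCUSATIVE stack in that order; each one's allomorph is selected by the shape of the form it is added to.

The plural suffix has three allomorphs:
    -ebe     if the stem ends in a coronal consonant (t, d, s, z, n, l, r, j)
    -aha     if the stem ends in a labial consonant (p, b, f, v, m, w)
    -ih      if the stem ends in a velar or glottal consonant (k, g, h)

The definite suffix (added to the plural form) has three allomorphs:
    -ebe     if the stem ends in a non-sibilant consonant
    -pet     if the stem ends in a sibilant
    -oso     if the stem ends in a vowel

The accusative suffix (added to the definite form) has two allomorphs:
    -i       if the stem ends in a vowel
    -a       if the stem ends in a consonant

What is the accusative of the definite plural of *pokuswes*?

The final consonant of *pokuswes* is /s/, which is coronal, so the plural suffix is -ebe, giving *pokuswesebe*.
The final sound of the plural form *pokuswesebe* is /e/, which is a vowel, so the definite suffix is -oso, giving *pokuswesebeoso*.
The definite form *pokuswesebeoso* — final sound /o/ (a vowel) → -i → *pokuswesebeosoi*.

pokuswesebeosoi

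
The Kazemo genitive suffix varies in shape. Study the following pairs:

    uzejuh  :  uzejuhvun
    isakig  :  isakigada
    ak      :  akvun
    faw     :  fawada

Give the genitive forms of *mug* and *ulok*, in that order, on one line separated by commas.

mugada, ulokvun

The alternation tracks the final consonant of the stem — -vun when the stem ends in a voiceless consonant (*uzejuh*, *ak*); -ada when the stem ends in a voiced consonant (*isakig*, *faw*).
*mug* — final consonant /g/ (voiced) → -ada → *mugada*.
Since the final consonant of *ulok* is /k/ (voiceless), it takes -vun, giving *ulokvun*.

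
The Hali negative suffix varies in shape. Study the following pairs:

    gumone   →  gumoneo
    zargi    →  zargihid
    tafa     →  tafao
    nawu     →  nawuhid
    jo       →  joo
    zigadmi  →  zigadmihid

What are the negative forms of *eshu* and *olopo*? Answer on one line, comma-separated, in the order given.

eshuhid, olopoo

The alternation tracks the last vowel of the stem — -hid when the last vowel of the stem is a high vowel (*zargi*, *nawu*, *zigadmi*); -o when the last vowel of the stem is a non-high vowel (*gumone*, *tafa*, *jo*).
*eshu*: last vowel = /u/, a high vowel → -hid → *eshuhid*.
*olopo*: last vowel = /o/, a non-high vowel → -o → *olopoo*.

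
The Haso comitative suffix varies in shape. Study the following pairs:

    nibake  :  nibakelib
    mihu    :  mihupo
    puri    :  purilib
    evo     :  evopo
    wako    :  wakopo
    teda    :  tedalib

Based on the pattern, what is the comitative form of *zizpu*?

zizpupo

Looking at the last vowel of each stem: -po when the last vowel of the stem is a rounded vowel (*mihu*, *evo*, *wako*); -lib when the last vowel of the stem is an unrounded vowel (*nibake*, *puri*, *teda*).
*zizpu* — last vowel /u/ (a rounded vowel) → -po → *zizpupo*.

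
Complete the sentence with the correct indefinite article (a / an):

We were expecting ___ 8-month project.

The indefinite article is chosen by the initial *sound* of the following word, not its spelling.
The number *8* is spoken "eight", beginning with /eɪt/ — a vowel sound.
So the article is *an*: We were expecting an 8-month project.

an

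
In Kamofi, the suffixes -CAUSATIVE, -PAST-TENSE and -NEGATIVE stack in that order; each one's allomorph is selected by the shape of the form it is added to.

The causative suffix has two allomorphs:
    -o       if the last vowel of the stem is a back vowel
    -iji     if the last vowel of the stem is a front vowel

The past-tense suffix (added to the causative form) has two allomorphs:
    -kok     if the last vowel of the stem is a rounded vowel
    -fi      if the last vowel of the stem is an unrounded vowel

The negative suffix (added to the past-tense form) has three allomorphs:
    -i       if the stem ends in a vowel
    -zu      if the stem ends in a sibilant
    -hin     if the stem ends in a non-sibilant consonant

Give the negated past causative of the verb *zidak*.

zidakokokhin

*zidak*: last vowel = /a/, a back vowel → -o → *zidako*.
The causative form *zidako*: last vowel = /o/, a rounded vowel → -kok → *zidakokok*.
Since the final sound of the past-tense form *zidakokok* is /k/ (a non-sibilant consonant), it takes -hin, giving *zidakokokhin*.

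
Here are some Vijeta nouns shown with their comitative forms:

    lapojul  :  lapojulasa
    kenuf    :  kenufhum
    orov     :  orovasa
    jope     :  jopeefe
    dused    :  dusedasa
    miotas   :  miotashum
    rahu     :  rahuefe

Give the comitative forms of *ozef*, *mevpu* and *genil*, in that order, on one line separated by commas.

ozefhum, mevpuefe, genilasa

The pattern is voicing of the final sound: -hum when the stem ends in a voiceless consonant (*kenuf*, *miotas*); -asa when the stem ends in a voiced consonant (*lapojul*, *orov*, *dused*); -efe when the stem ends in a vowel (*jope*, *rahu*).
*ozef*: final sound = /f/, a voiceless consonant → -hum → *ozefhum*.
*mevpu*: final sound = /u/, a vowel → -efe → *mevpuefe*.
Since the final sound of *genil* is /l/ (a voiced consonant), it takes -asa, giving *genilasa*.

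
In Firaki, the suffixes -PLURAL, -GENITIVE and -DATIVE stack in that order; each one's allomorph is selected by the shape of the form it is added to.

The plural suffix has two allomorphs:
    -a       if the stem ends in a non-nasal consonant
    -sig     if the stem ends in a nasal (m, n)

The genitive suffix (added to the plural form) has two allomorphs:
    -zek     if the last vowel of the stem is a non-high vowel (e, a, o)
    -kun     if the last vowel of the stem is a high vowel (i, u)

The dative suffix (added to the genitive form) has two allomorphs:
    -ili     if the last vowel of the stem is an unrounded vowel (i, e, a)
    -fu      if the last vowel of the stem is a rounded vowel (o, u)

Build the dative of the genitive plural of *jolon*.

The final consonant of *jolon* is /n/, which is a nasal, so the plural suffix is -sig, giving *jolonsig*.
The plural form *jolonsig*: last vowel = /i/, a high vowel → -kun → *jolonsigkun*.
The last vowel of the genitive form *jolonsigkun* is /u/, which is a rounded vowel, so the dative suffix is -fu, giving *jolonsigkunfu*.

jolonsigkunfu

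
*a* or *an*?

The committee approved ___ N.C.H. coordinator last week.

The indefinite article is chosen by the initial *sound* of the following word, not its spelling.
The initialism *N.C.H.* is read letter by letter; the first letter, N, is pronounced /ɛn/, which begins with a vowel sound.
So the article is *an*: The committee approved an N.C.H. coordinator last week.

an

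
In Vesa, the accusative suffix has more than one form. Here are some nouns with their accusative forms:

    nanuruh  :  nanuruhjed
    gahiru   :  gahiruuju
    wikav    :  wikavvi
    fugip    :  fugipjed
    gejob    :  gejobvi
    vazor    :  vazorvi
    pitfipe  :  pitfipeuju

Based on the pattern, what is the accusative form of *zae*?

The suffix is conditioned by the final sound: -jed when the stem ends in a voiceless consonant (*nanuruh*, *fugip*); -vi when the stem ends in a voiced consonant (*wikav*, *gejob*, *vazor*); -uju when the stem ends in a vowel (*gahiru*, *pitfipe*).
*zae* — final sound /e/ (a vowel) → -uju → *zaeuju*.

zaeuju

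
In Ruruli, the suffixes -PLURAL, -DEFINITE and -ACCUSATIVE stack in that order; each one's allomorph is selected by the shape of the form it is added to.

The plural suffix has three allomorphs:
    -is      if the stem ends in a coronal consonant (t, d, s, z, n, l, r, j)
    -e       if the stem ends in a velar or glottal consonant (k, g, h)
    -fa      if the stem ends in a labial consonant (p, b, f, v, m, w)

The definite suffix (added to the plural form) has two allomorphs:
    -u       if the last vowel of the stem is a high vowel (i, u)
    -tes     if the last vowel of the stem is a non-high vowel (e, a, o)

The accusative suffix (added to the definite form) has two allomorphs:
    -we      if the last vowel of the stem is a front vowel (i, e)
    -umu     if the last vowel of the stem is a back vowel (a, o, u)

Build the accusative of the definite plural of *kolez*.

kolezisuumu

The final consonant of *kolez* is /z/, which is coronal, so the plural suffix is -is, giving *kolezis*.
Since the last vowel of the plural form *kolezis* is /i/ (a high vowel), it takes -u, giving *kolezisu*.
The definite form *kolezisu* — last vowel /u/ (a back vowel) → -umu → *kolezisuumu*.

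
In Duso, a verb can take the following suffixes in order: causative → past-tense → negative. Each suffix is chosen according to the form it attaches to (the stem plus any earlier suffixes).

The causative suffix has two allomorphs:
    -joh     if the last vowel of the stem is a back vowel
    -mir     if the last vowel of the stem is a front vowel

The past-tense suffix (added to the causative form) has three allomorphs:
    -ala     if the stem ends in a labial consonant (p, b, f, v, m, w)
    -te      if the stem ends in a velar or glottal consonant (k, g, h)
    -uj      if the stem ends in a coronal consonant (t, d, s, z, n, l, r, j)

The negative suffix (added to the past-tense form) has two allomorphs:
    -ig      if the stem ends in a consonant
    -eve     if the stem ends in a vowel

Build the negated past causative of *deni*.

denimirujig

Since the last vowel of *deni* is /i/ (a front vowel), it takes -mir, giving *denimir*.
The final consonant of the causative form *denimir* is /r/, which is coronal, so the past-tense suffix is -uj, giving *denimiruj*.
The final sound of the past-tense form *denimiruj* is /j/, which is a consonant, so the negative suffix is -ig, giving *denimirujig*.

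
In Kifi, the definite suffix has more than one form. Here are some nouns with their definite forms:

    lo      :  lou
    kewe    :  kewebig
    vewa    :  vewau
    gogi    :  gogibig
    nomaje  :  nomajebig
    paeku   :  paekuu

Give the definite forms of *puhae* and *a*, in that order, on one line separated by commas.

puhaebig, au

The alternation tracks the last vowel of the stem — -big when the last vowel of the stem is a front vowel (*kewe*, *gogi*, *nomaje*); -u when the last vowel of the stem is a back vowel (*lo*, *vewa*, *paeku*).
Since the last vowel of *puhae* is /e/ (a front vowel), it takes -big, giving *puhaebig*.
*a* — last vowel /a/ (a back vowel) → -u → *au*.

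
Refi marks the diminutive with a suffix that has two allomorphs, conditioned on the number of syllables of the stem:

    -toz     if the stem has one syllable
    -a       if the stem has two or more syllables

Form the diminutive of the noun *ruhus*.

*ruhus* (2 syllables) → -a → *ruhusa*.

ruhusa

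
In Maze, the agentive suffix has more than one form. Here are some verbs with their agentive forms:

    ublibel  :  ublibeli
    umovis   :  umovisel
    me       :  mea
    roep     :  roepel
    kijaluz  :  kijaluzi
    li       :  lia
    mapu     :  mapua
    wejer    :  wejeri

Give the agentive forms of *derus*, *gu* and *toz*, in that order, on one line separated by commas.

derusel, gua, tozi

The suffix is conditioned by the final sound: -el when the stem ends in a voiceless consonant (*umovis*, *roep*); -i when the stem ends in a voiced consonant (*ublibel*, *kijaluz*, *wejer*); -a when the stem ends in a vowel (*me*, *li*, *mapu*).
*derus*: final sound = /s/, a voiceless consonant → -el → *derusel*.
Since the final sound of *gu* is /u/ (a vowel), it takes -a, giving *gua*.
*toz*: final sound = /z/, a voiced consonant → -i → *tozi*.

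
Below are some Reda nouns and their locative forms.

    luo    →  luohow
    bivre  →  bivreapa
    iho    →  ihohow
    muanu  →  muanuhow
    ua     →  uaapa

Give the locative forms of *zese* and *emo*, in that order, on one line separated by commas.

The alternation tracks the last vowel of the stem — -how when the last vowel of the stem is a rounded vowel (*luo*, *iho*, *muanu*); -apa when the last vowel of the stem is an unrounded vowel (*bivre*, *ua*).
Since the last vowel of *zese* is /e/ (an unrounded vowel), it takes -apa, giving *zeseapa*.
*emo* — last vowel /o/ (a rounded vowel) → -how → *emohow*.

zeseapa, emohow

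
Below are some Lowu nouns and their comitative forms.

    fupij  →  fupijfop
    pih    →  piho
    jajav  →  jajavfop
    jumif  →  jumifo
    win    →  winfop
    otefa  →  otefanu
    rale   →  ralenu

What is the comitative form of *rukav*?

rukavfop

The pattern is voicing of the final sound: -o when the stem ends in a voiceless consonant (*pih*, *jumif*); -fop when the stem ends in a voiced consonant (*fupij*, *jajav*, *win*); -nu when the stem ends in a vowel (*otefa*, *rale*).
*rukav*: final sound = /v/, a voiced consonant → -fop → *rukavfop*.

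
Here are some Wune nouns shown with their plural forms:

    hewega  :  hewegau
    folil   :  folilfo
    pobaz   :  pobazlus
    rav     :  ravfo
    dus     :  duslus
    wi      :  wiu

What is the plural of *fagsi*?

fagsiu

The alternation tracks the final sound of the stem — -lus when the stem ends in a sibilant (*pobaz*, *dus*); -fo when the stem ends in a non-sibilant consonant (*folil*, *rav*); -u when the stem ends in a vowel (*hewega*, *wi*).
Since the final sound of *fagsi* is /i/ (a vowel), it takes -u, giving *fagsiu*.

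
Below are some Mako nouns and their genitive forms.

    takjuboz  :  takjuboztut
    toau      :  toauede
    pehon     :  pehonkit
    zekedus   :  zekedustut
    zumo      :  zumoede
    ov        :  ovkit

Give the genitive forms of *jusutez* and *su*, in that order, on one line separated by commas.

jusuteztut, suede

The alternation tracks the final sound of the stem — -tut when the stem ends in a sibilant (*takjuboz*, *zekedus*); -kit when the stem ends in a non-sibilant consonant (*pehon*, *ov*); -ede when the stem ends in a vowel (*toau*, *zumo*).
*jusutez* — final sound /z/ (a sibilant) → -tut → *jusuteztut*.
*su*: final sound = /u/, a vowel → -ede → *suede*.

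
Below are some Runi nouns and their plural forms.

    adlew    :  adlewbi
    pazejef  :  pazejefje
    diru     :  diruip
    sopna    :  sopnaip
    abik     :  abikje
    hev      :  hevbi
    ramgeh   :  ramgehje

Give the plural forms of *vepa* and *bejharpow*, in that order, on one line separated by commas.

Looking at the final sound of each stem: -je when the stem ends in a voiceless consonant (*pazejef*, *abik*, *ramgeh*); -bi when the stem ends in a voiced consonant (*adlew*, *hev*); -ip when the stem ends in a vowel (*diru*, *sopna*).
The final sound of *vepa* is /a/, which is a vowel, so the suffix is -ip, giving *vepaip*.
*bejharpow*: final sound = /w/, a voiced consonant → -bi → *bejharpowbi*.

vepaip, bejharpowbi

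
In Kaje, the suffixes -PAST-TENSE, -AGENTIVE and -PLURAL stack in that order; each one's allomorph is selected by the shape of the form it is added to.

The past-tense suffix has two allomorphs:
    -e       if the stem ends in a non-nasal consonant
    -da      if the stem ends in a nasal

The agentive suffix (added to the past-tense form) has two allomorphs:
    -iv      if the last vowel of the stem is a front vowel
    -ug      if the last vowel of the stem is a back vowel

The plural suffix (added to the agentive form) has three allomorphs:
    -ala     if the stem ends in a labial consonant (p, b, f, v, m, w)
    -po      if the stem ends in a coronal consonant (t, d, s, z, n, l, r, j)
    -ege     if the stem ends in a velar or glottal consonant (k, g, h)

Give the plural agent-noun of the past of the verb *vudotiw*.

The final consonant of *vudotiw* is /w/, which is non-nasal, so the past-tense suffix is -e, giving *vudotiwe*.
The last vowel of the past-tense form *vudotiwe* is /e/, which is a front vowel, so the agentive suffix is -iv, giving *vudotiweiv*.
The final consonant of the agentive form *vudotiweiv* is /v/, which is labial, so the plural suffix is -ala, giving *vudotiweivala*.

vudotiweivala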